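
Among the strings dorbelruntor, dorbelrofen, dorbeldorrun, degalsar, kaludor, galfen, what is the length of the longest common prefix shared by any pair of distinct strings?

7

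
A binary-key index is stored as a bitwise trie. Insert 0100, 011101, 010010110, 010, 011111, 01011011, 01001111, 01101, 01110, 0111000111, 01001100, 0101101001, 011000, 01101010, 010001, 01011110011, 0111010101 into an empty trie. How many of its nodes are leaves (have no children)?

Leaves are exactly the stored words that no other stored word extends.
Those words: "010001", "010010110", "01001100", "01001111", "0101101001", "01011011", "01011110011", "011000", "01101010", "0111000111", "0111010101", "011111"
Leaf count: 12

12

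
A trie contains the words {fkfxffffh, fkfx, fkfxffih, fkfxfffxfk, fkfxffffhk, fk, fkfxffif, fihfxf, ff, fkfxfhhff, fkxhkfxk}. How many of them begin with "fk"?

Walk to "fk"; the words in its subtree are exactly those with that prefix.
Words under "fk": fk, fkfx, fkfxffffh, fkfxffffhk, fkfxfffxfk, fkfxffif, fkfxffih, fkfxfhhff, fkxhkfxk
Count: 9

9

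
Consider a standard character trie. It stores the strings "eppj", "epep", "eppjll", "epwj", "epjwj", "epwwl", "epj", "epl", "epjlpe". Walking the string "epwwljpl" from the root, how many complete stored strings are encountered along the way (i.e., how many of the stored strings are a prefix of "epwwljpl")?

1

Traverse "epwwljpl" character by character; count nodes along the way that are marked as word ends.
Prefixes of the query that are stored words: "epwwl"
Count: 1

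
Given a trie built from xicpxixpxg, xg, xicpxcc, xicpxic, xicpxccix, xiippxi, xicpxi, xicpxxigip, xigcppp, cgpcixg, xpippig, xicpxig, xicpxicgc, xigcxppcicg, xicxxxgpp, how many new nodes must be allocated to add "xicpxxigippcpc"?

Walking "xicpxxigippcpc" from the root, the first 10 characters ("xicpxxigip") follow existing edges; "p" is the first miss.
New nodes needed: |"xicpxxigippcpc"| − 10 = 14 − 10 = 4.

4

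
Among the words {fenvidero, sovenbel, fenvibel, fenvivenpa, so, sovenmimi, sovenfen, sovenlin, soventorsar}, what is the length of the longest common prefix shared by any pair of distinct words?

5

Equivalently: take the maximum, over all pairs, of their longest common prefix length.
e.g. "fenvibel" and "fenvidero" share the prefix "fenvi" of length 5; no pair shares a longer one.
Longest shared-prefix length: 5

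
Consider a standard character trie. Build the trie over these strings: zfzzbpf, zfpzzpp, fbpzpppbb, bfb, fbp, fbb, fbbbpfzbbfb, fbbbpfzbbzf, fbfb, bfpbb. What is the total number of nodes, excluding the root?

Trace insertions, counting only characters that open a new branch:
  "zfzzbpf" → 7 new (z, f, z, z, b, p, f)
  "zfpzzpp" → prefix "zf" already present; 5 new (p, z, z, p, p)
  "fbpzpppbb" → 9 new (f, b, p, z, p, p, p, b, b)
  "bfb" → 3 new (b, f, b)
  "fbp" → prefix "fbp" already present; 0 new (none)
  "fbb" → prefix "fb" already present; 1 new (b)
  "fbbbpfzbbfb" → prefix "fbb" already present; 8 new (b, p, f, z, b, b, f, b)
  "fbbbpfzbbzf" → prefix "fbbbpfzbb" already present; 2 new (z, f)
  "fbfb" → prefix "fb" already present; 2 new (f, b)
  "bfpbb" → prefix "bf" already present; 3 new (p, b, b)
Total nodes = 7 + 5 + 9 + 3 + 0 + 1 + 8 + 2 + 2 + 3 = 40

40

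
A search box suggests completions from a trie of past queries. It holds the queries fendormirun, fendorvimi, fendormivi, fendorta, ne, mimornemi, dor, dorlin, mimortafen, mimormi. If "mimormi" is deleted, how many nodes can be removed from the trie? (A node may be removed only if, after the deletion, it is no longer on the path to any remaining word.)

2

Walk "mimormi" from the leaf back toward the root, removing each node that no remaining word uses.
The suffix "mi" (2 nodes) is used only by "mimormi"; the node for "mimor" still has the child "n", so pruning stops there.
Nodes removed: 2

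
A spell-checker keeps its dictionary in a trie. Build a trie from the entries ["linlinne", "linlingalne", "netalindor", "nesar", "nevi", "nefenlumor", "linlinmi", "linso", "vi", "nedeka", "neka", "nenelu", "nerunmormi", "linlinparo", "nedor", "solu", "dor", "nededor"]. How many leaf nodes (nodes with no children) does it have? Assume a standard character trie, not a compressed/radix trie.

A leaf is a node with no children — equivalently, the end of a word that is not a proper prefix of any other stored word.
Those words: "dor", "linlingalne", "linlinmi", "linlinne", "linlinparo", "linso", "nededor", "nedeka", "nedor", "nefenlumor", "neka", "nenelu", "nerunmormi", "nesar", "netalindor", "nevi", "solu", "vi"
Leaf count: 18

18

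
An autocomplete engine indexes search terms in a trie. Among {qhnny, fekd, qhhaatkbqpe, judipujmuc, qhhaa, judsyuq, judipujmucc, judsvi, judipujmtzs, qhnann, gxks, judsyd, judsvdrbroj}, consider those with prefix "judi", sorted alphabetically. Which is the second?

Filter for "judi…" and sort: "judipujmtzs", "judipujmuc", "judipujmucc"
The 2nd is judipujmuc.

judipujmuc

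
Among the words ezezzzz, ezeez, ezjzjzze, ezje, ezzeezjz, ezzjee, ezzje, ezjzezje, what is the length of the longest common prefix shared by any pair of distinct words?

Equivalently: take the maximum, over all pairs, of their longest common prefix length.
e.g. "ezzje" and "ezzjee" share the prefix "ezzje" of length 5; no pair shares a longer one.
Longest shared-prefix length: 5

5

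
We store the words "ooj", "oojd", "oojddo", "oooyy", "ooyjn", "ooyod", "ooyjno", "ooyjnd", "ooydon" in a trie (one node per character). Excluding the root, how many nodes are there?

19

Insert word by word; a character creates a node only if that edge doesn't already exist:
  "ooj" → 3 new (o, o, j)
  "oojd" → prefix "ooj" already present; 1 new (d)
  "oojddo" → prefix "oojd" already present; 2 new (d, o)
  "oooyy" → prefix "oo" already present; 3 new (o, y, y)
  "ooyjn" → prefix "oo" already present; 3 new (y, j, n)
  "ooyod" → prefix "ooy" already present; 2 new (o, d)
  "ooyjno" → prefix "ooyjn" already present; 1 new (o)
  "ooyjnd" → prefix "ooyjn" already present; 1 new (d)
  "ooydon" → prefix "ooy" already present; 3 new (d, o, n)
Total nodes = 3 + 1 + 2 + 3 + 3 + 2 + 1 + 1 + 3 = 19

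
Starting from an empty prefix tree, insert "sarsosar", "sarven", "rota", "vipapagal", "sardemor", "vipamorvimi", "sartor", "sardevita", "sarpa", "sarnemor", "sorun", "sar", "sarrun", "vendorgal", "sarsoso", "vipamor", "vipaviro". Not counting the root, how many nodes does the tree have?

70

Count nodes per top-level branch (shared prefixes stored once):
  'r'-branch (rota): 4 nodes
  's'-branch (sar, sardemor, sardevita, sarnemor, sarpa, sarrun, sarsosar, sarsoso, sartor, sarven, sorun): 38 nodes
  'v'-branch (vendorgal, vipamor, vipamorvimi, vipapagal, vipaviro): 28 nodes
Sum: 70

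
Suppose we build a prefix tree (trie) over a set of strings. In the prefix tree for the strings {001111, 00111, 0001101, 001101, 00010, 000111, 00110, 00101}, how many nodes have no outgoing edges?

Leaves are exactly the stored words that no other stored word extends.
Those words: "00010", "0001101", "000111", "00101", "001101", "001111"
Leaf count: 6

6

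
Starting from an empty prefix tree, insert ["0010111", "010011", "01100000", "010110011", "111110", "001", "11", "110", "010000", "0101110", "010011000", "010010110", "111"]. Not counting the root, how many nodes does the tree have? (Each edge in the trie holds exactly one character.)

42

Trace insertions, counting only characters that open a new branch:
  "0010111" → 7 new (0, 0, 1, 0, 1, 1, 1)
  "010011" → prefix "0" already present; 5 new (1, 0, 0, 1, 1)
  "01100000" → prefix "01" already present; 6 new (1, 0, 0, 0, 0, 0)
  "010110011" → prefix "010" already present; 6 new (1, 1, 0, 0, 1, 1)
  "111110" → 6 new (1, 1, 1, 1, 1, 0)
  "001" → prefix "001" already present; 0 new (none)
  "11" → prefix "11" already present; 0 new (none)
  "110" → prefix "11" already present; 1 new (0)
  "010000" → prefix "0100" already present; 2 new (0, 0)
  "0101110" → prefix "01011" already present; 2 new (1, 0)
  "010011000" → prefix "010011" already present; 3 new (0, 0, 0)
  "010010110" → prefix "01001" already present; 4 new (0, 1, 1, 0)
  "111" → prefix "111" already present; 0 new (none)
Total nodes = 7 + 5 + 6 + 6 + 6 + 0 + 0 + 1 + 2 + 2 + 3 + 4 + 0 = 42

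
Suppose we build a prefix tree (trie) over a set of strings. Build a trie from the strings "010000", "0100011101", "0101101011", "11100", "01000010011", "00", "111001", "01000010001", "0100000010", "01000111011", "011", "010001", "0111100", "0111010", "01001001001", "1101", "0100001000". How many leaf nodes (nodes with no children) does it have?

11

Leaves are exactly the stored words that no other stored word extends.
Those words: "00", "0100000010", "01000010001", "01000010011", "01000111011", "01001001001", "0101101011", "0111010", "0111100", "1101", "111001"
Leaf count: 11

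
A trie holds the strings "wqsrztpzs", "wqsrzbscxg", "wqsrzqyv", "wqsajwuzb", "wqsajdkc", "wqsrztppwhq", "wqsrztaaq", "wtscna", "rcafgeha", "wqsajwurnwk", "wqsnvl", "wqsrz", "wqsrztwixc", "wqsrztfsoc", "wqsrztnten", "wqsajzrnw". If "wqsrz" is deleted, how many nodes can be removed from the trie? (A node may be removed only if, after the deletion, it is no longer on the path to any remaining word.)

After clearing the end-marker at "wqsrz", prune upward until reaching a node still needed by another word.
Every node on "wqsrz" is still needed (e.g. by "wqsrztpzs"), so nothing is freed.
Nodes removed: 0

0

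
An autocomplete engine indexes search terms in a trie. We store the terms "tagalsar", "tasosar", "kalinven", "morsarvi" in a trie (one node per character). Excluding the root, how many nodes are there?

Count nodes per top-level branch (shared prefixes stored once):
  'k'-branch (kalinven): 8 nodes
  'm'-branch (morsarvi): 8 nodes
  't'-branch (tagalsar, tasosar): 13 nodes
Sum: 29

29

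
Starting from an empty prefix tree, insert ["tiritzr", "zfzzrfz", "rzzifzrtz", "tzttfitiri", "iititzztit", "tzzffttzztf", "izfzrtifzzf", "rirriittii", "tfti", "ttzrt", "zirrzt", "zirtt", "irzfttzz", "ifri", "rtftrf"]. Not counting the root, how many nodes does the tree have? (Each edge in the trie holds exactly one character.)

For each word, the new-node count is its length minus the longest prefix already in the trie:
  "tiritzr" → 7 new (t, i, r, i, t, z, r)
  "zfzzrfz" → 7 new (z, f, z, z, r, f, z)
  "rzzifzrtz" → 9 new (r, z, z, i, f, z, r, t, z)
  "tzttfitiri" → prefix "t" already present; 9 new (z, t, t, f, i, t, i, r, i)
  "iititzztit" → 10 new (i, i, t, i, t, z, z, t, i, t)
  "tzzffttzztf" → prefix "tz" already present; 9 new (z, f, f, t, t, z, z, t, f)
  "izfzrtifzzf" → prefix "i" already present; 10 new (z, f, z, r, t, i, f, z, z, f)
  "rirriittii" → prefix "r" already present; 9 new (i, r, r, i, i, t, t, i, i)
  "tfti" → prefix "t" already present; 3 new (f, t, i)
  "ttzrt" → prefix "t" already present; 4 new (t, z, r, t)
  "zirrzt" → prefix "z" already present; 5 new (i, r, r, z, t)
  "zirtt" → prefix "zir" already present; 2 new (t, t)
  "irzfttzz" → prefix "i" already present; 7 new (r, z, f, t, t, z, z)
  "ifri" → prefix "i" already present; 3 new (f, r, i)
  "rtftrf" → prefix "r" already present; 5 new (t, f, t, r, f)
Total nodes = 7 + 7 + 9 + 9 + 10 + 9 + 10 + 9 + 3 + 4 + 5 + 2 + 7 + 3 + 5 = 99

99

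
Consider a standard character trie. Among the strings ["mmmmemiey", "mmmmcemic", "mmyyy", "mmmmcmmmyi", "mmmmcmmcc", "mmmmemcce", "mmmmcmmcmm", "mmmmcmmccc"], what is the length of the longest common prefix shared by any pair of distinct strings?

The deepest shared node is where two words last agree before diverging.
"mmmmcmmcc" and "mmmmcmmccc" agree on "mmmmcmmcc" (9 characters) before diverging; nothing deeper is shared.
Longest shared-prefix length: 9

9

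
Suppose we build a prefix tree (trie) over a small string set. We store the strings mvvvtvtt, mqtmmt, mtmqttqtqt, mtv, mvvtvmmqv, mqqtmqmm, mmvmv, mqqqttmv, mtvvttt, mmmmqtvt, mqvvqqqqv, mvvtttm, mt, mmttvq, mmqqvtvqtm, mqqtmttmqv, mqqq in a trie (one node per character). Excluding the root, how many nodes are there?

For each word, the new-node count is its length minus the longest prefix already in the trie:
  "mvvvtvtt" → 8 new (m, v, v, v, t, v, t, t)
  "mqtmmt" → prefix "m" already present; 5 new (q, t, m, m, t)
  "mtmqttqtqt" → prefix "m" already present; 9 new (t, m, q, t, t, q, t, q, t)
  "mtv" → prefix "mt" already present; 1 new (v)
  "mvvtvmmqv" → prefix "mvv" already present; 6 new (t, v, m, m, q, v)
  "mqqtmqmm" → prefix "mq" already present; 6 new (q, t, m, q, m, m)
  "mmvmv" → prefix "m" already present; 4 new (m, v, m, v)
  "mqqqttmv" → prefix "mqq" already present; 5 new (q, t, t, m, v)
  "mtvvttt" → prefix "mtv" already present; 4 new (v, t, t, t)
  "mmmmqtvt" → prefix "mm" already present; 6 new (m, m, q, t, v, t)
  "mqvvqqqqv" → prefix "mq" already present; 7 new (v, v, q, q, q, q, v)
  "mvvtttm" → prefix "mvvt" already present; 3 new (t, t, m)
  "mt" → prefix "mt" already present; 0 new (none)
  "mmttvq" → prefix "mm" already present; 4 new (t, t, v, q)
  "mmqqvtvqtm" → prefix "mm" already present; 8 new (q, q, v, t, v, q, t, m)
  "mqqtmttmqv" → prefix "mqqtm" already present; 5 new (t, t, m, q, v)
  "mqqq" → prefix "mqqq" already present; 0 new (none)
Total nodes = 8 + 5 + 9 + 1 + 6 + 6 + 4 + 5 + 4 + 6 + 7 + 3 + 0 + 4 + 8 + 5 + 0 = 81

81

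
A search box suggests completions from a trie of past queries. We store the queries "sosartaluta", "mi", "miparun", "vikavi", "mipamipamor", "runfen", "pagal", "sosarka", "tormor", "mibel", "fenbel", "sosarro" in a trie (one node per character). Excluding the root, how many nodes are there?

61

Insert word by word; a character creates a node only if that edge doesn't already exist:
  "sosartaluta" → 11 new (s, o, s, a, r, t, a, l, u, t, a)
  "mi" → 2 new (m, i)
  "miparun" → prefix "mi" already present; 5 new (p, a, r, u, n)
  "vikavi" → 6 new (v, i, k, a, v, i)
  "mipamipamor" → prefix "mipa" already present; 7 new (m, i, p, a, m, o, r)
  "runfen" → 6 new (r, u, n, f, e, n)
  "pagal" → 5 new (p, a, g, a, l)
  "sosarka" → prefix "sosar" already present; 2 new (k, a)
  "tormor" → 6 new (t, o, r, m, o, r)
  "mibel" → prefix "mi" already present; 3 new (b, e, l)
  "fenbel" → 6 new (f, e, n, b, e, l)
  "sosarro" → prefix "sosar" already present; 2 new (r, o)
Total nodes = 11 + 2 + 5 + 6 + 7 + 6 + 5 + 2 + 6 + 3 + 6 + 2 = 61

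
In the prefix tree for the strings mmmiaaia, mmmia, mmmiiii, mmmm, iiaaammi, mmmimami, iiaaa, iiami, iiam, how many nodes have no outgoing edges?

A leaf is a node with no children — equivalently, the end of a word that is not a proper prefix of any other stored word.
Those words: "iiaaammi", "iiami", "mmmiaaia", "mmmiiii", "mmmimami", "mmmm"
Leaf count: 6

6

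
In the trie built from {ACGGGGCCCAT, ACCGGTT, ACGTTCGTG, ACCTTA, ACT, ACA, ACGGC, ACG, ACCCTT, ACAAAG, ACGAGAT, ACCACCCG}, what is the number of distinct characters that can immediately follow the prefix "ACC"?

Follow the path "ACC" to its node, then look at its outgoing edges.
Characters that immediately follow "ACC" among the stored strings: {A, C, G, T}.
That node has 4 child edges.

4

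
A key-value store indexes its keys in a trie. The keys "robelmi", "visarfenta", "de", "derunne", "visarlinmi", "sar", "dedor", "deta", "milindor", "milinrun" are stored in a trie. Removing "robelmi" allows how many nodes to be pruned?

Walk "robelmi" from the leaf back toward the root, removing each node that no remaining word uses.
No other word shares any prefix with "robelmi", so all 7 of its nodes go.
Nodes removed: 7

7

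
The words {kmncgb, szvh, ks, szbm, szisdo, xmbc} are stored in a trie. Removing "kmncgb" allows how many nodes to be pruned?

Walk "kmncgb" from the leaf back toward the root, removing each node that no remaining word uses.
The suffix "mncgb" (5 nodes) is used only by "kmncgb"; the node for "k" still has the child "s", so pruning stops there.
Nodes removed: 5

5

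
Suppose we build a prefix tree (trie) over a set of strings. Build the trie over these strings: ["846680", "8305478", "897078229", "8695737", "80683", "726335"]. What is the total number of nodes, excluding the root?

36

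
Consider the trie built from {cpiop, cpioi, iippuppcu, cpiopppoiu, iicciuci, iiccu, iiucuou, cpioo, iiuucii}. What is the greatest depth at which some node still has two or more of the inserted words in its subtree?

5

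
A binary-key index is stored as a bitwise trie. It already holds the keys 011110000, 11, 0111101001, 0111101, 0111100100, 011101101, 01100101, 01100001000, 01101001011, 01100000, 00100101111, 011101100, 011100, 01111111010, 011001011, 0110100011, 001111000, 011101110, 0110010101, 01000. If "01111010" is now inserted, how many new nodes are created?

Every character of "01111010" already lies on an existing path (it is a prefix of some stored word).
No new nodes are needed: 0.

0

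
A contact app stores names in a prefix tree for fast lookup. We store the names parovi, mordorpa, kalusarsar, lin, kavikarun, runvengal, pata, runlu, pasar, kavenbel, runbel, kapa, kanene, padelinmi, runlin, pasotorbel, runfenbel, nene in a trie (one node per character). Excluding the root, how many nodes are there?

For each word, the new-node count is its length minus the longest prefix already in the trie:
  "parovi" → 6 new (p, a, r, o, v, i)
  "mordorpa" → 8 new (m, o, r, d, o, r, p, a)
  "kalusarsar" → 10 new (k, a, l, u, s, a, r, s, a, r)
  "lin" → 3 new (l, i, n)
  "kavikarun" → prefix "ka" already present; 7 new (v, i, k, a, r, u, n)
  "runvengal" → 9 new (r, u, n, v, e, n, g, a, l)
  "pata" → prefix "pa" already present; 2 new (t, a)
  "runlu" → prefix "run" already present; 2 new (l, u)
  "pasar" → prefix "pa" already present; 3 new (s, a, r)
  "kavenbel" → prefix "kav" already present; 5 new (e, n, b, e, l)
  "runbel" → prefix "run" already present; 3 new (b, e, l)
  "kapa" → prefix "ka" already present; 2 new (p, a)
  "kanene" → prefix "ka" already present; 4 new (n, e, n, e)
  "padelinmi" → prefix "pa" already present; 7 new (d, e, l, i, n, m, i)
  "runlin" → prefix "runl" already present; 2 new (i, n)
  "pasotorbel" → prefix "pas" already present; 7 new (o, t, o, r, b, e, l)
  "runfenbel" → prefix "run" already present; 6 new (f, e, n, b, e, l)
  "nene" → 4 new (n, e, n, e)
Total nodes = 6 + 8 + 10 + 3 + 7 + 9 + 2 + 2 + 3 + 5 + 3 + 2 + 4 + 7 + 2 + 7 + 6 + 4 = 90

90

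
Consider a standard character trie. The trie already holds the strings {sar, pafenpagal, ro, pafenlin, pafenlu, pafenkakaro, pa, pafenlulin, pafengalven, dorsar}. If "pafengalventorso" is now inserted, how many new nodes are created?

The longest prefix of "pafengalventorso" already in the trie is "pafengalven" (length 11).
Each of the 5 remaining characters creates one node.

5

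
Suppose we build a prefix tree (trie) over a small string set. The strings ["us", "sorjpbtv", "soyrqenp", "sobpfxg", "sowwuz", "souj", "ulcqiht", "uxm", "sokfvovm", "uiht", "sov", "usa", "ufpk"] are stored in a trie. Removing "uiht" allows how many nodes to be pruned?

3

After clearing the end-marker at "uiht", prune upward until reaching a node still needed by another word.
The suffix "iht" (3 nodes) is used only by "uiht"; the node for "u" still has the child "s", so pruning stops there.
Nodes removed: 3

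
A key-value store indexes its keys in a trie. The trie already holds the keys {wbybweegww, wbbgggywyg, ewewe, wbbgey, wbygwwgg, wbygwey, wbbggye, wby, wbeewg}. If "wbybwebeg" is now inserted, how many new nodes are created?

"wbybwe" is already a path in the trie; the remaining "beg" must be added.
So 9 − 6 = 3 new nodes.

3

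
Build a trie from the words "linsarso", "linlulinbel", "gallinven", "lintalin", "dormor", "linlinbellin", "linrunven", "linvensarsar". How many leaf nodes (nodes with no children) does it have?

8

A leaf is a node with no children — equivalently, the end of a word that is not a proper prefix of any other stored word.
Those words: "dormor", "gallinven", "linlinbellin", "linlulinbel", "linrunven", "linsarso", "lintalin", "linvensarsar"
Leaf count: 8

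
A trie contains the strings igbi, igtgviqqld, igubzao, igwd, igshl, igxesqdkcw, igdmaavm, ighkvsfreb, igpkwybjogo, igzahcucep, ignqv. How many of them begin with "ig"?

11

Traverse to the node for "ig", then collect every word in that subtree.
Words under "ig": igbi, igdmaavm, ighkvsfreb, ignqv, igpkwybjogo, igshl, igtgviqqld, igubzao, igwd, igxesqdkcw, igzahcucep
Count: 11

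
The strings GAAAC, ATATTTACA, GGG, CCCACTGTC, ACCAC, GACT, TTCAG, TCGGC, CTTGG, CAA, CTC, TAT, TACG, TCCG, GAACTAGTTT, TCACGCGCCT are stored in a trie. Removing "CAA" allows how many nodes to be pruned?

Walk "CAA" from the leaf back toward the root, removing each node that no remaining word uses.
The suffix "AA" (2 nodes) is used only by "CAA"; the node for "C" still has the child "C", so pruning stops there.
Nodes removed: 2

2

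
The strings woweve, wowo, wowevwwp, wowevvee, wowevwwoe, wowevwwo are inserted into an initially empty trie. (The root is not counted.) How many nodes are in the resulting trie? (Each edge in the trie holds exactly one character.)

15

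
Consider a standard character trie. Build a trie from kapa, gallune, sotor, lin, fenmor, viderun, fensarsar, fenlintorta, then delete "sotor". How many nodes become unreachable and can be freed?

5

A node on "sotor"'s path can go only if nothing else ends at it or branches off below it.
No other word shares any prefix with "sotor", so all 5 of its nodes go.
Nodes removed: 5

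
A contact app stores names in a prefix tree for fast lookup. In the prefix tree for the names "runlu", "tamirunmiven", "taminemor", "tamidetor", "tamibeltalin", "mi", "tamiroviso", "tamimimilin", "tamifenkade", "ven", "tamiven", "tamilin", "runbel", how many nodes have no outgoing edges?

A leaf is a node with no children — equivalently, the end of a word that is not a proper prefix of any other stored word.
Those words: "mi", "runbel", "runlu", "tamibeltalin", "tamidetor", "tamifenkade", "tamilin", "tamimimilin", "taminemor", "tamiroviso", "tamirunmiven", "tamiven", "ven"
Leaf count: 13

13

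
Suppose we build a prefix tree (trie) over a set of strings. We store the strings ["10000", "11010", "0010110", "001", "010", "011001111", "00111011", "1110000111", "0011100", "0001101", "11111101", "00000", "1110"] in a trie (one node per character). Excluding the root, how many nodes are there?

Count nodes per top-level branch (shared prefixes stored once):
  '0'-branch (00000, 0001101, 001, 0010110, 0011100, 00111011, 010, 011001111): 29 nodes
  '1'-branch (10000, 11010, 1110, 1110000111, 11111101): 22 nodes
Sum: 51

51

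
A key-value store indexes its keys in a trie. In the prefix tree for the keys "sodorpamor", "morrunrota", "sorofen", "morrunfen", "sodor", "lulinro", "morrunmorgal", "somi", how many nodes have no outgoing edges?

7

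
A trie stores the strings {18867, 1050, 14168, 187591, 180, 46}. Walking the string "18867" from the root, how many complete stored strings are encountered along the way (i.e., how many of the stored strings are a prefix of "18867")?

Check each prefix of "18867" against the stored set — each match is an end-marker on the path.
Prefixes of the query that are stored words: "18867"
Count: 1

1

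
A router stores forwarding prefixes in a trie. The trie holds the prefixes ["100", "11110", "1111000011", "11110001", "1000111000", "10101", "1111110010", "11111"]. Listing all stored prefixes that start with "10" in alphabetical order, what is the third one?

10101

Words with prefix "10", in lexicographic order: "100", "1000111000", "10101"
Position 3: 10101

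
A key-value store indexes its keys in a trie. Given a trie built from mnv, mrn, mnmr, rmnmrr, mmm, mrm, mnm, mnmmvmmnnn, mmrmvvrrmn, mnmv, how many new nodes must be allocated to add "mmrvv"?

2

Walking "mmrvv" from the root, the first 3 characters ("mmr") follow existing edges; "v" is the first miss.
Each of the 2 remaining characters creates one node.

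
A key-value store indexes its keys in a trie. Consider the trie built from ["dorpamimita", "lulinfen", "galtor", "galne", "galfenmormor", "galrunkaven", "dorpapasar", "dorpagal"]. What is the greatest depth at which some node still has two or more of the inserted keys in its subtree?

The deepest shared node is where two words last agree before diverging.
"dorpagal" and "dorpamimita" agree on "dorpa" (5 characters) before diverging; nothing deeper is shared.
Longest shared-prefix length: 5

5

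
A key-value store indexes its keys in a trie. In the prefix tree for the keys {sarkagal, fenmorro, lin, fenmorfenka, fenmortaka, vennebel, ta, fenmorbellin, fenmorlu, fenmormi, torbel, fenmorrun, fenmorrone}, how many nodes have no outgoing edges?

12

A leaf is a node with no children — equivalently, the end of a word that is not a proper prefix of any other stored word.
Those words: "fenmorbellin", "fenmorfenka", "fenmorlu", "fenmormi", "fenmorrone", "fenmorrun", "fenmortaka", "lin", "sarkagal", "ta", "torbel", "vennebel"
Leaf count: 12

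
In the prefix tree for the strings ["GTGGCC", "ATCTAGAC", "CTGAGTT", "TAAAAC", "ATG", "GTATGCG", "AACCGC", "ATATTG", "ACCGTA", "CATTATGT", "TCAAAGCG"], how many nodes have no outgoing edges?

A leaf is a node with no children — equivalently, the end of a word that is not a proper prefix of any other stored word.
Those words: "AACCGC", "ACCGTA", "ATATTG", "ATCTAGAC", "ATG", "CATTATGT", "CTGAGTT", "GTATGCG", "GTGGCC", "TAAAAC", "TCAAAGCG"
Leaf count: 11

11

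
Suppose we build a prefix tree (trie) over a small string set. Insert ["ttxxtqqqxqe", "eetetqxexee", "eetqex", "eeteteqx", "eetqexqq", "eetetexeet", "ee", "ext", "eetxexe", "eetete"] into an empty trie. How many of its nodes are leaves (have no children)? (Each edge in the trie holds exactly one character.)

7

A leaf is a node with no children — equivalently, the end of a word that is not a proper prefix of any other stored word.
Those words: "eeteteqx", "eetetexeet", "eetetqxexee", "eetqexqq", "eetxexe", "ext", "ttxxtqqqxqe"
Leaf count: 7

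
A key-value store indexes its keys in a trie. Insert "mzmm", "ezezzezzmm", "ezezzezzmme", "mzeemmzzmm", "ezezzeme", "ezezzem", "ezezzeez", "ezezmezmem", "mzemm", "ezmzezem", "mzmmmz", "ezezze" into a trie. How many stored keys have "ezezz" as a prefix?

Traverse to the node for "ezezz", then collect every word in that subtree.
Matches: "ezezze", "ezezzeez", "ezezzem", "ezezzeme", "ezezzezzmm", "ezezzezzmme"
Count: 6

6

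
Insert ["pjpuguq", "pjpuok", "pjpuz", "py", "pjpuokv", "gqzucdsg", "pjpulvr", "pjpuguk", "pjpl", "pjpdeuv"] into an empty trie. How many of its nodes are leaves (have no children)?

A leaf is a node with no children — equivalently, the end of a word that is not a proper prefix of any other stored word.
Those words: "gqzucdsg", "pjpdeuv", "pjpl", "pjpuguk", "pjpuguq", "pjpulvr", "pjpuokv", "pjpuz", "py"
Leaf count: 9

9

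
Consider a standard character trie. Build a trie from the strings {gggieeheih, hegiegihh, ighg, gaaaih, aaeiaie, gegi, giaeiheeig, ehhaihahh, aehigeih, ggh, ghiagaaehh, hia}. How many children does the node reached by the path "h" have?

Follow the path "h" to its node, then look at its outgoing edges.
Distinct next characters after "h": e, i.
That node has 2 child edges.

2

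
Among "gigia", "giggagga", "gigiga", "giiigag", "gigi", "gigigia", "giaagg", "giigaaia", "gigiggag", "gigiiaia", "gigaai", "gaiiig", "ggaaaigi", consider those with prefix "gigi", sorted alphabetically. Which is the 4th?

gigiggag

Words with prefix "gigi", in lexicographic order: "gigi", "gigia", "gigiga", "gigiggag", "gigigia", "gigiiaia"
The 4th is gigiggag.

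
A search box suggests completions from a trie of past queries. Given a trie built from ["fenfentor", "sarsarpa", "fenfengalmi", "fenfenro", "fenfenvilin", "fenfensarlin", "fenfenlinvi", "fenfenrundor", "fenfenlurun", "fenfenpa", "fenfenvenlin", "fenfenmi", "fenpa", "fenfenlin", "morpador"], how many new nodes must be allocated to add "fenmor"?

"fen" is already a path in the trie; the remaining "mor" must be added.
So 6 − 3 = 3 new nodes.

3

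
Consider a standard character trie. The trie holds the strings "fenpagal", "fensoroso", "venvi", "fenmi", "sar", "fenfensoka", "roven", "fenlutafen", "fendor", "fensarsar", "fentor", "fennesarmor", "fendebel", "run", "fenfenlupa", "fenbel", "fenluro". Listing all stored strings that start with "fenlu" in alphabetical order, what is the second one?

fenlutafen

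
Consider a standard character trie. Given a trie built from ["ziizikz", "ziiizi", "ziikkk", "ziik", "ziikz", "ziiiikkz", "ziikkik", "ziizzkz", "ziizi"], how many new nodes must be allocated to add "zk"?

"z" is already a path in the trie; the remaining "k" must be added.
New nodes needed: |"zk"| − 1 = 2 − 1 = 1.

1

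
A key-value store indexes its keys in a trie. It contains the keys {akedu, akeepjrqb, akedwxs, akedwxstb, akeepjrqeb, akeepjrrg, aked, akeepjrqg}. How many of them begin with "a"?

8

Walk to "a"; the words in its subtree are exactly those with that prefix.
Matches: "aked", "akedu", "akedwxs", "akedwxstb", "akeepjrqb", "akeepjrqeb", "akeepjrqg", "akeepjrrg"
Count: 8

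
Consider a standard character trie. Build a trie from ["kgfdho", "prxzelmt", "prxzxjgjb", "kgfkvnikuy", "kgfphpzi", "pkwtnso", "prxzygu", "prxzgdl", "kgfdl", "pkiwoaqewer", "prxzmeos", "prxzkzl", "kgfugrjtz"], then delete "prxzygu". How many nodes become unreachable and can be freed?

After clearing the end-marker at "prxzygu", prune upward until reaching a node still needed by another word.
The suffix "ygu" (3 nodes) is used only by "prxzygu"; the node for "prxz" still has the child "e", so pruning stops there.
Nodes removed: 3

3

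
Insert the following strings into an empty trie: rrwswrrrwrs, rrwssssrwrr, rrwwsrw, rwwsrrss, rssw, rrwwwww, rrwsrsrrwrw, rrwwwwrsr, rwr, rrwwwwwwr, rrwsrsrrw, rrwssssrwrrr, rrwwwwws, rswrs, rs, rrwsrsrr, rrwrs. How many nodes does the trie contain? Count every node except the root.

55

Trace insertions, counting only characters that open a new branch:
  "rrwswrrrwrs" → 11 new (r, r, w, s, w, r, r, r, w, r, s)
  "rrwssssrwrr" → prefix "rrws" already present; 7 new (s, s, s, r, w, r, r)
  "rrwwsrw" → prefix "rrw" already present; 4 new (w, s, r, w)
  "rwwsrrss" → prefix "r" already present; 7 new (w, w, s, r, r, s, s)
  "rssw" → prefix "r" already present; 3 new (s, s, w)
  "rrwwwww" → prefix "rrww" already present; 3 new (w, w, w)
  "rrwsrsrrwrw" → prefix "rrws" already present; 7 new (r, s, r, r, w, r, w)
  "rrwwwwrsr" → prefix "rrwwww" already present; 3 new (r, s, r)
  "rwr" → prefix "rw" already present; 1 new (r)
  "rrwwwwwwr" → prefix "rrwwwww" already present; 2 new (w, r)
  "rrwsrsrrw" → prefix "rrwsrsrrw" already present; 0 new (none)
  "rrwssssrwrrr" → prefix "rrwssssrwrr" already present; 1 new (r)
  "rrwwwwws" → prefix "rrwwwww" already present; 1 new (s)
  "rswrs" → prefix "rs" already present; 3 new (w, r, s)
  "rs" → prefix "rs" already present; 0 new (none)
  "rrwsrsrr" → prefix "rrwsrsrr" already present; 0 new (none)
  "rrwrs" → prefix "rrw" already present; 2 new (r, s)
Total nodes = 11 + 7 + 4 + 7 + 3 + 3 + 7 + 3 + 1 + 2 + 0 + 1 + 1 + 3 + 0 + 0 + 2 = 55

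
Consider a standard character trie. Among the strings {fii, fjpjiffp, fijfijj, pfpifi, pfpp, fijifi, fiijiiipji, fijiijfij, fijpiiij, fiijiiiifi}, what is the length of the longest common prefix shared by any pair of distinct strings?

7

Look for the deepest trie node that still has at least two words in its subtree.
e.g. "fiijiiiifi" and "fiijiiipji" share the prefix "fiijiii" of length 7; no pair shares a longer one.
Longest shared-prefix length: 7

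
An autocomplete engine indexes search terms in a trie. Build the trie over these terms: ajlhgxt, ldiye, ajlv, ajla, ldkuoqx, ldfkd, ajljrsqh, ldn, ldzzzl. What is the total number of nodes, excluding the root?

32

Trace insertions, counting only characters that open a new branch:
  "ajlhgxt" → 7 new (a, j, l, h, g, x, t)
  "ldiye" → 5 new (l, d, i, y, e)
  "ajlv" → prefix "ajl" already present; 1 new (v)
  "ajla" → prefix "ajl" already present; 1 new (a)
  "ldkuoqx" → prefix "ld" already present; 5 new (k, u, o, q, x)
  "ldfkd" → prefix "ld" already present; 3 new (f, k, d)
  "ajljrsqh" → prefix "ajl" already present; 5 new (j, r, s, q, h)
  "ldn" → prefix "ld" already present; 1 new (n)
  "ldzzzl" → prefix "ld" already present; 4 new (z, z, z, l)
Total nodes = 7 + 5 + 1 + 1 + 5 + 3 + 5 + 1 + 4 = 32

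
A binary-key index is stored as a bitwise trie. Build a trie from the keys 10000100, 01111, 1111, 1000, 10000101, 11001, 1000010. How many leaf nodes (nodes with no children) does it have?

5

Leaves are exactly the stored words that no other stored word extends.
Those words: "01111", "10000100", "10000101", "11001", "1111"
Leaf count: 5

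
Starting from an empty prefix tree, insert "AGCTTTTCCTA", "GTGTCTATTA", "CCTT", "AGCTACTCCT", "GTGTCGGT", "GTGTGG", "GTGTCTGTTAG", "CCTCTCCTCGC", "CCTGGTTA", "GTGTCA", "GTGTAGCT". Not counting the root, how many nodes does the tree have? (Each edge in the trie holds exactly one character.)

59

For each word, the new-node count is its length minus the longest prefix already in the trie:
  "AGCTTTTCCTA" → 11 new (A, G, C, T, T, T, T, C, C, T, A)
  "GTGTCTATTA" → 10 new (G, T, G, T, C, T, A, T, T, A)
  "CCTT" → 4 new (C, C, T, T)
  "AGCTACTCCT" → prefix "AGCT" already present; 6 new (A, C, T, C, C, T)
  "GTGTCGGT" → prefix "GTGTC" already present; 3 new (G, G, T)
  "GTGTGG" → prefix "GTGT" already present; 2 new (G, G)
  "GTGTCTGTTAG" → prefix "GTGTCT" already present; 5 new (G, T, T, A, G)
  "CCTCTCCTCGC" → prefix "CCT" already present; 8 new (C, T, C, C, T, C, G, C)
  "CCTGGTTA" → prefix "CCT" already present; 5 new (G, G, T, T, A)
  "GTGTCA" → prefix "GTGTC" already present; 1 new (A)
  "GTGTAGCT" → prefix "GTGT" already present; 4 new (A, G, C, T)
Total nodes = 11 + 10 + 4 + 6 + 3 + 2 + 5 + 8 + 5 + 1 + 4 = 59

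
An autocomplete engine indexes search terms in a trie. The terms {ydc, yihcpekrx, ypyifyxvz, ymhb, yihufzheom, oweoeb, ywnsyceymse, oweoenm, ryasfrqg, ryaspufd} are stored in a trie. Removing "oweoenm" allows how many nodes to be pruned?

2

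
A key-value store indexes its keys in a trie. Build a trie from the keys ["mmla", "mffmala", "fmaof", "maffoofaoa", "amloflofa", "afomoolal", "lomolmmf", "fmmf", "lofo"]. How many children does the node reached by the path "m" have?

Walk "m" from the root, arriving at one node.
Characters that immediately follow "m" among the stored strings: {a, f, m}.
That node has 3 child edges.

3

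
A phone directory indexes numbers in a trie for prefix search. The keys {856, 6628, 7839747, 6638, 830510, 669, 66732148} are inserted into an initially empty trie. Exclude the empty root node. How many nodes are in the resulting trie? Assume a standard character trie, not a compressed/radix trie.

28

Count nodes per top-level branch (shared prefixes stored once):
  '6'-branch (6628, 6638, 66732148, 669): 13 nodes
  '7'-branch (7839747): 7 nodes
  '8'-branch (830510, 856): 8 nodes
Sum: 28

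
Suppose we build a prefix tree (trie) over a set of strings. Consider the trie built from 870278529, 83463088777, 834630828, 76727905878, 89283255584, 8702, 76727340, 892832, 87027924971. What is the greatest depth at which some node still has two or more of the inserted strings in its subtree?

7

Equivalently: take the maximum, over all pairs, of their longest common prefix length.
e.g. "834630828" and "83463088777" share the prefix "8346308" of length 7; no pair shares a longer one.
Longest shared-prefix length: 7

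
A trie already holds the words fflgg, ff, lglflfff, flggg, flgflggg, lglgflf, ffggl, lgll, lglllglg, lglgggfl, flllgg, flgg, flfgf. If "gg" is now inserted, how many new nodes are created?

Nothing in the trie begins with "g"; the whole of "gg" is new.
2 − 0 = 2 new nodes.

2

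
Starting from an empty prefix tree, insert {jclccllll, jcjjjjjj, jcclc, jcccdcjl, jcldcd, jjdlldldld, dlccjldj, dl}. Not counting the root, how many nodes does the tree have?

43

Trace insertions, counting only characters that open a new branch:
  "jclccllll" → 9 new (j, c, l, c, c, l, l, l, l)
  "jcjjjjjj" → prefix "jc" already present; 6 new (j, j, j, j, j, j)
  "jcclc" → prefix "jc" already present; 3 new (c, l, c)
  "jcccdcjl" → prefix "jcc" already present; 5 new (c, d, c, j, l)
  "jcldcd" → prefix "jcl" already present; 3 new (d, c, d)
  "jjdlldldld" → prefix "j" already present; 9 new (j, d, l, l, d, l, d, l, d)
  "dlccjldj" → 8 new (d, l, c, c, j, l, d, j)
  "dl" → prefix "dl" already present; 0 new (none)
Total nodes = 9 + 6 + 3 + 5 + 3 + 9 + 8 + 0 = 43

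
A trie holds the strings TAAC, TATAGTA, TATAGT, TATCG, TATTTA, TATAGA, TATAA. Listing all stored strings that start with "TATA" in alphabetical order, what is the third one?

TATAGT

DFS of the "TATA" subtree visits, in order: "TATAA", "TATAGA", "TATAGT", "TATAGTA"
The 3rd is TATAGT.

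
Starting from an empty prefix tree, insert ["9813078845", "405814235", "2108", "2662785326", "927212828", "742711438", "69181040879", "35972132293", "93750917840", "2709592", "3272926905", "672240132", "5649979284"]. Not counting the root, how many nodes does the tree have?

114

Count nodes per top-level branch (shared prefixes stored once):
  '2'-branch (2108, 2662785326, 2709592): 19 nodes
  '3'-branch (3272926905, 35972132293): 20 nodes
  '4'-branch (405814235): 9 nodes
  '5'-branch (5649979284): 10 nodes
  '6'-branch (672240132, 69181040879): 19 nodes
  '7'-branch (742711438): 9 nodes
  '9'-branch (927212828, 93750917840, 9813078845): 28 nodes
Sum: 114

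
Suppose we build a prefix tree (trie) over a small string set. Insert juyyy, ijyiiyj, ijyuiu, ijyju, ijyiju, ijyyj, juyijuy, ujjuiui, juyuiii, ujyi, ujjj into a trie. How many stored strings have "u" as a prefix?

3

Traverse to the node for "u", then collect every word in that subtree.
Words under "u": ujjj, ujjuiui, ujyi
Count: 3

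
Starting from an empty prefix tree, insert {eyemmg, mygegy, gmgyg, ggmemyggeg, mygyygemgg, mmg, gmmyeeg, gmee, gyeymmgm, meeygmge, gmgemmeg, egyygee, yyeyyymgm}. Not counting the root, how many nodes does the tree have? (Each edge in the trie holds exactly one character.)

76

Insert word by word; a character creates a node only if that edge doesn't already exist:
  "eyemmg" → 6 new (e, y, e, m, m, g)
  "mygegy" → 6 new (m, y, g, e, g, y)
  "gmgyg" → 5 new (g, m, g, y, g)
  "ggmemyggeg" → prefix "g" already present; 9 new (g, m, e, m, y, g, g, e, g)
  "mygyygemgg" → prefix "myg" already present; 7 new (y, y, g, e, m, g, g)
  "mmg" → prefix "m" already present; 2 new (m, g)
  "gmmyeeg" → prefix "gm" already present; 5 new (m, y, e, e, g)
  "gmee" → prefix "gm" already present; 2 new (e, e)
  "gyeymmgm" → prefix "g" already present; 7 new (y, e, y, m, m, g, m)
  "meeygmge" → prefix "m" already present; 7 new (e, e, y, g, m, g, e)
  "gmgemmeg" → prefix "gmg" already present; 5 new (e, m, m, e, g)
  "egyygee" → prefix "e" already present; 6 new (g, y, y, g, e, e)
  "yyeyyymgm" → 9 new (y, y, e, y, y, y, m, g, m)
Total nodes = 6 + 6 + 5 + 9 + 7 + 2 + 5 + 2 + 7 + 7 + 5 + 6 + 9 = 76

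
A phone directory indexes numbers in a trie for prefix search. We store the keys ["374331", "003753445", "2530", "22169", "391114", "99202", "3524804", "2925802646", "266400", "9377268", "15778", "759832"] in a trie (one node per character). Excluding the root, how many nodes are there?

Count nodes per top-level branch (shared prefixes stored once):
  '0'-branch (003753445): 9 nodes
  '1'-branch (15778): 5 nodes
  '2'-branch (22169, 2530, 266400, 2925802646): 22 nodes
  '3'-branch (3524804, 374331, 391114): 17 nodes
  '7'-branch (759832): 6 nodes
  '9'-branch (9377268, 99202): 11 nodes
Sum: 70

70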